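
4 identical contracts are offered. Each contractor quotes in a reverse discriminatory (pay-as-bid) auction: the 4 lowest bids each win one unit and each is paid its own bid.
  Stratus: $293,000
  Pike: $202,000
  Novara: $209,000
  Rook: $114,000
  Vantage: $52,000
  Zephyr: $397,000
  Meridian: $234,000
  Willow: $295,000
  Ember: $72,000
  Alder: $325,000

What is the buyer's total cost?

Bids ranked low→high: 52,000 (Vantage), 72,000 (Ember), 114,000 (Rook), 202,000 (Pike), 209,000 (Novara), 234,000 (Meridian), …
Winners (4 units): Vantage, Ember, Rook, Pike.
Total cost = 52,000 + 72,000 + 114,000 + 202,000 = $440,000.

Total cost: $440,000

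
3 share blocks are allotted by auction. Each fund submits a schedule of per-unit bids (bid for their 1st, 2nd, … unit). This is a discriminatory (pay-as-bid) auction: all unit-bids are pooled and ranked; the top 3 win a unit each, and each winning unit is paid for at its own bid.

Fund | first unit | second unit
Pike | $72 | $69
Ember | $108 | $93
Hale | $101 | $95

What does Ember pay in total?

Ember pays $108

Merging the schedules and taking the best 3: 108 (Ember-1), 101 (Hale-1), 95 (Hale-2)
Next rejected bid: $93 (not a price — pay-as-bid).
Ember's winning unit-bids: 108 = $108.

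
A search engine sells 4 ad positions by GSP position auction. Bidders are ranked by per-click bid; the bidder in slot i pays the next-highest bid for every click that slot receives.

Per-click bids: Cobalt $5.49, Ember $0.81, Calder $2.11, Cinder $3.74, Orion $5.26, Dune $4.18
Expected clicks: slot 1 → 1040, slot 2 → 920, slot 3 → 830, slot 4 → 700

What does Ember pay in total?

Ranked by bid: $5.49 (Cobalt) > $5.26 (Orion) > $4.18 (Dune) > $3.74 (Cinder) > $2.11 (Calder) > …
Ember ranks below slot 4 → no slot, pays nothing.

Ember pays $0.00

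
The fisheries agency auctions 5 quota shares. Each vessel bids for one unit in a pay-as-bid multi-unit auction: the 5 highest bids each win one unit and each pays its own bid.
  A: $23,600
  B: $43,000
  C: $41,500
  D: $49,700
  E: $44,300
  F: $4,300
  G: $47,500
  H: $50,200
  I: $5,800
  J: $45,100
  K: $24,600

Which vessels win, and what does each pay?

H $50,200, D $49,700, G $47,500, J $45,100, E $44,300

Sorting: 50,200 (H), 49,700 (D), 47,500 (G), 45,100 (J), 44,300 (E), 43,000 (B), 41,500 (C), …
Top 5: H, D, G, J, E.
Each winner pays its own bid: H $50,200, D $49,700, G $47,500, J $45,100, E $44,300.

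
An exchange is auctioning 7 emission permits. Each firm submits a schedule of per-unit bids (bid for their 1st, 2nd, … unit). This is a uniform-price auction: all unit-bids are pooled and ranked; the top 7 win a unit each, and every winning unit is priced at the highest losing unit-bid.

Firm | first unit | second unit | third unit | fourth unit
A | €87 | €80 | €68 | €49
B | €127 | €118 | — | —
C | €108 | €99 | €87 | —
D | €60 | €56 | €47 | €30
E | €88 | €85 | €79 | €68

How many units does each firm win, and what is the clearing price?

Merging the schedules and taking the best 7: 127 (B-1), 118 (B-2), 108 (C-1), 99 (C-2), 88 (E-1), 87 (A-1), 87 (C-3)
Highest rejected unit-bid = €85.
Allocation: A 1, B 2, C 3, E 1.

A 1, B 2, C 3, E 1; clearing price €85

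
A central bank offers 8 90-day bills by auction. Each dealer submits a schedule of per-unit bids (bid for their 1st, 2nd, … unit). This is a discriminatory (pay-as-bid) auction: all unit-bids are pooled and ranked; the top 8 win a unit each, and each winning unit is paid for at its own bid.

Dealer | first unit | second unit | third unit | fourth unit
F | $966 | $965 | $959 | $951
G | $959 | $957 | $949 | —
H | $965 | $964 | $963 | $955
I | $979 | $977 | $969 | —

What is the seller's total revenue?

Total revenue: $7,748

All unit-bids, highest first — top 8: 979 (I-1), 977 (I-2), 969 (I-3), 966 (F-1), 965 (F-2), 965 (H-1), 964 (H-2), 963 (H-3)
Next rejected bid: $959 (not a price — pay-as-bid).
Each winning unit pays its own bid.
Revenue = 979 + 977 + 969 + 966 + 965 + 965 + 964 + 963 = $7,748.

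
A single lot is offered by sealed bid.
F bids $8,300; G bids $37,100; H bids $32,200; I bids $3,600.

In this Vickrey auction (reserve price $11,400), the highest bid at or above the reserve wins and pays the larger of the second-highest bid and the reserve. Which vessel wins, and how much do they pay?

G pays $32,200

Sorting bids: 37,100 (G) > 32,200 (H) > 8,300 (F) > 3,600 (I)
G has the top bid at or above the reserve ($37,100).
Second-highest bid $32,200 exceeds the reserve $11,400 → payment $32,200.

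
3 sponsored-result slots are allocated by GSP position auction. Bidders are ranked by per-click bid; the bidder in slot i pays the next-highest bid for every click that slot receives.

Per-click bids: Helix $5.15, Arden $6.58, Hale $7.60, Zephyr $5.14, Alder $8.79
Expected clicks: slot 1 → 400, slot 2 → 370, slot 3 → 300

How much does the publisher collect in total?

Total revenue: $7019.60

Sorting advertisers: $8.79 (Alder) > $7.60 (Hale) > $6.58 (Arden) > $5.15 (Helix) > …
Slot 1: Alder pays $7.60 × 400 = $3040.00
Slot 2: Hale pays $6.58 × 370 = $2434.60
Slot 3: Arden pays $5.15 × 300 = $1545.00
Total = $7019.60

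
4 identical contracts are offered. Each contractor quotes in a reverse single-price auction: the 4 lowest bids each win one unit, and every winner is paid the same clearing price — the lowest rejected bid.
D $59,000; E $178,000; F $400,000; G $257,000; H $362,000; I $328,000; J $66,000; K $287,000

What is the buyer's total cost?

Sorting: 59,000 (D), 66,000 (J), 178,000 (E), 257,000 (G), 287,000 (K), 328,000 (I), …
Lowest 4: D, J, E, G.
Lowest unsuccessful bid: $287,000 → clearing price.
Total cost = 4 × $287,000 = $1,148,000.

Total cost: $1,148,000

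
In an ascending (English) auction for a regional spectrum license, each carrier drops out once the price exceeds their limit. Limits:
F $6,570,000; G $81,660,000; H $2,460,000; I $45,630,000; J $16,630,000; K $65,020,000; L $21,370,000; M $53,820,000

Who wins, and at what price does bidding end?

Limits in order: 81,660,000 (G) > 65,020,000 (K) > 53,820,000 (M) > 45,630,000 (I) > 21,370,000 (L) > 16,630,000 (J) > …
Bidding ends when K exits at $65,020,000; G takes it.

G wins at $65,020,000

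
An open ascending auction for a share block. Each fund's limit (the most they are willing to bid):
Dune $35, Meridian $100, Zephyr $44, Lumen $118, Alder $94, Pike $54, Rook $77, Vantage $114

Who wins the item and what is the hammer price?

Limits ranked: 118 (Lumen) > 114 (Vantage) > 100 (Meridian) > 94 (Alder) > 77 (Rook) > 54 (Pike) > …
Bidding ends when Vantage exits at $114; Lumen takes it.

Lumen wins at $114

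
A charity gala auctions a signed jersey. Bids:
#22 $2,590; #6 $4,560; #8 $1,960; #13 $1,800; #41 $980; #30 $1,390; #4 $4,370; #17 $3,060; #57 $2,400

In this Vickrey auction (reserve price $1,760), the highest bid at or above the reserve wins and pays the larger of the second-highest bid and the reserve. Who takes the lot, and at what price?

Bids ranked: 4,560 (#6) > 4,370 (#4) > 3,060 (#17) > 2,590 (#22) > 2,400 (#57) > 1,960 (#8) > …
#6 has the top bid at or above the reserve ($4,560).
Second-highest bid $4,370 exceeds the reserve $1,760 → payment $4,370.

#6 pays $4,370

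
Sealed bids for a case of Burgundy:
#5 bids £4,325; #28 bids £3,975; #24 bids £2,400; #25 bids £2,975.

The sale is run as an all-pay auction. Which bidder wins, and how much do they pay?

Bids in order: 4,325 (#5) > 3,975 (#28) > 2,975 (#25) > 2,400 (#24)
#5 is highest and takes the item; every bidder forfeits their bid.

#5 pays £4,325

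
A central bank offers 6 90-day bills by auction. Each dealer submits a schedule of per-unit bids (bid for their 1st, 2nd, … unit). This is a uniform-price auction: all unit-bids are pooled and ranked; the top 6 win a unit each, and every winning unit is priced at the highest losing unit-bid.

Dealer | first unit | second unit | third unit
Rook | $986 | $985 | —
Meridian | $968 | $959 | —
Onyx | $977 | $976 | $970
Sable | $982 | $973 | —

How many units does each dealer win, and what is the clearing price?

Pooled unit-bids ranked (top 6): 986 (Rook-1), 985 (Rook-2), 982 (Sable-1), 977 (Onyx-1), 976 (Onyx-2), 973 (Sable-2)
Highest rejected unit-bid = $970.
Allocation: Onyx 2, Rook 2, Sable 2.

Onyx 2, Rook 2, Sable 2; clearing price $970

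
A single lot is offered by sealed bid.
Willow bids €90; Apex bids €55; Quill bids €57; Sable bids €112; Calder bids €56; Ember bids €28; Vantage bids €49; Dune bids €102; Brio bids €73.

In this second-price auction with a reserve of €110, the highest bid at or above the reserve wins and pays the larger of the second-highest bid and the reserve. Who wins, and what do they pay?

Sable pays €110

Sorting bids: 112 (Sable) > 102 (Dune) > 90 (Willow) > 73 (Brio) > 57 (Quill) > 56 (Calder) > …
Sable has the top bid at or above the reserve (€112).
max(second-highest €102, reserve €110) = €110.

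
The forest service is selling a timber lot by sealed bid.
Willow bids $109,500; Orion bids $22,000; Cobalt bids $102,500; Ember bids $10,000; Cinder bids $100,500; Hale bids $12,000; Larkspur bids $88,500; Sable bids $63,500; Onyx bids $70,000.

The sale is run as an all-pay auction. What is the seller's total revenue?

Rule: the highest bidder wins the item, but every bidder pays their own bid.
Bids ranked: 109,500 (Willow) > 102,500 (Cobalt) > 100,500 (Cinder) > 88,500 (Larkspur) > 70,000 (Onyx) > 63,500 (Sable) > …
Every bidder forfeits their bid regardless of winning.
Revenue = 109,500 + 22,000 + 102,500 + 10,000 + 100,500 + 12,000 + 88,500 + 63,500 + 70,000 = $578,500.

Total revenue: $578,500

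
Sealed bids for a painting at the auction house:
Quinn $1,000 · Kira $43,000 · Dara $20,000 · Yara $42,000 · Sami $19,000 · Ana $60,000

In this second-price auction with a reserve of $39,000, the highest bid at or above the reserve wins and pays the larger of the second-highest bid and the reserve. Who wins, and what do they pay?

Sorting bids: 60,000 (Ana) > 43,000 (Kira) > 42,000 (Yara) > 20,000 (Dara) > 19,000 (Sami) > 1,000 (Quinn)
Ana has the top bid at or above the reserve ($60,000).
Second-highest bid $43,000 exceeds the reserve $39,000 → payment $43,000.

Ana pays $43,000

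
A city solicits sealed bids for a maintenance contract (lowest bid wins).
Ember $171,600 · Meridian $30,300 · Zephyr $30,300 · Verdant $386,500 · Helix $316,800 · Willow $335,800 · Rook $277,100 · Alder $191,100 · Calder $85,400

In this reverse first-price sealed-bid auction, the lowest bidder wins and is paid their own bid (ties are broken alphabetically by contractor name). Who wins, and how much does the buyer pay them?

Reverse first-price sealed-bid auction: the lowest bidder wins and is paid their own bid.
Bids in order: 30,300 (Meridian) < 30,300 (Zephyr) < 85,400 (Calder) < 171,600 (Ember) < 191,100 (Alder) < 277,100 (Rook) < …
Tie at $30,300 → Meridian wins by tie-break.
Meridian has the lowest bid and is paid exactly that: $30,300.

Meridian is paid $30,300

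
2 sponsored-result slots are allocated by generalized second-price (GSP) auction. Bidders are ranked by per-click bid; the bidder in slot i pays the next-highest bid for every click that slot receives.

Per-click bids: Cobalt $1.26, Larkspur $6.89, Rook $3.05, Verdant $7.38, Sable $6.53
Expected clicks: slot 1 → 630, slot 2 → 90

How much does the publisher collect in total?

Sorting advertisers: $7.38 (Verdant) > $6.89 (Larkspur) > $6.53 (Sable) > …
Slot 1: Verdant pays $6.89 × 630 = $4340.70
Slot 2: Larkspur pays $6.53 × 90 = $587.70
Total = $4928.40

Total revenue: $4928.40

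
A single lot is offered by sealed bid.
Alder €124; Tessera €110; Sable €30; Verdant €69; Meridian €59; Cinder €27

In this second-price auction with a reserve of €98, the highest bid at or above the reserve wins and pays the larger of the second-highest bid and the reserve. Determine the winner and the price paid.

Alder pays €110

Bids in order: 124 (Alder) > 110 (Tessera) > 69 (Verdant) > 59 (Meridian) > 30 (Sable) > 27 (Cinder)
Alder has the top bid at or above the reserve (€124).
Second-highest bid €110 exceeds the reserve €98 → payment €110.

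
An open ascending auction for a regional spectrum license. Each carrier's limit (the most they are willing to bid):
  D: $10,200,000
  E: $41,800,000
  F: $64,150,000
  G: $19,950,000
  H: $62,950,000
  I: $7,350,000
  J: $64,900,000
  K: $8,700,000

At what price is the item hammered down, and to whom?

J wins at $64,150,000

Rule: the price rises until one bidder remains; the winner pays the price at which the last rival dropped out.
Sorting limits: 64,900,000 (J) > 64,150,000 (F) > 62,950,000 (H) > 41,800,000 (E) > 19,950,000 (G) > 10,200,000 (D) > …
Bidding ends when F exits at $64,150,000; J takes it.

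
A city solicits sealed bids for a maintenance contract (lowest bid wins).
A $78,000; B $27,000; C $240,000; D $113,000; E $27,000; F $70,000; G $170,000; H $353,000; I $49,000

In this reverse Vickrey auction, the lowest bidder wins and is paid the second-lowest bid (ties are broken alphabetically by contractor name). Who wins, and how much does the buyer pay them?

B is paid $27,000

Sorting bids: 27,000 (B) < 27,000 (E) < 49,000 (I) < 70,000 (F) < 78,000 (A) < 113,000 (D) < …
B and E tie at $27,000; tie-break gives it to B.
B wins with the lowest bid; price is set by the runner-up at $27,000.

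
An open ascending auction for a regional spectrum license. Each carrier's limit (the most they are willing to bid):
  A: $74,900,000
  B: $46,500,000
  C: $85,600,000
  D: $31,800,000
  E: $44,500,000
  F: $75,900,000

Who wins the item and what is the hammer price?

C wins at $75,900,000

Limits ranked: 85,600,000 (C) > 75,900,000 (F) > 74,900,000 (A) > 46,500,000 (B) > 44,500,000 (E) > 31,800,000 (D)
Once the price passes $75,900,000, only C is left; the hammer falls at F's limit of $75,900,000.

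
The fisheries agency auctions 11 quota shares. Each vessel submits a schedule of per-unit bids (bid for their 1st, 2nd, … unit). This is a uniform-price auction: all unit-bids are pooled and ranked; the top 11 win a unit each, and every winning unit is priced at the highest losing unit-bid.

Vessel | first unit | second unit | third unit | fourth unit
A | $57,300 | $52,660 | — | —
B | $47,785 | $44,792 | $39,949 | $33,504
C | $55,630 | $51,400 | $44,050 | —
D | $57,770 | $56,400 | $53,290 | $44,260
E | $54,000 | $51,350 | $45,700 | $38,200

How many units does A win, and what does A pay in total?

A: 2 units, pays $89,584

All unit-bids, highest first — top 11: 57,770 (D-1), 57,300 (A-1), 56,400 (D-2), 55,630 (C-1), 54,000 (E-1), 53,290 (D-3), 52,660 (A-2), 51,400 (C-2), 51,350 (E-2), 47,785 (B-1), 45,700 (E-3)
Highest rejected unit-bid = $44,792.
A wins 2 unit(s) at $44,792 each.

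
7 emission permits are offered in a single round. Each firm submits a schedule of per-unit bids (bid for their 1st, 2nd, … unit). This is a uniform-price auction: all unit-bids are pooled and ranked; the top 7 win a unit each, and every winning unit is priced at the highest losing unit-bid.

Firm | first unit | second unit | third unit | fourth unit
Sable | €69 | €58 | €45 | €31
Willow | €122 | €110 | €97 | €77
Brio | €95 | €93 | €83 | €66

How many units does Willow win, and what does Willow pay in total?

All unit-bids, highest first — top 7: 122 (Willow-1), 110 (Willow-2), 97 (Willow-3), 95 (Brio-1), 93 (Brio-2), 83 (Brio-3), 77 (Willow-4)
First bid not allocated: €69.
Willow wins 4 unit(s) at €69 each.

Willow: 4 units, pays €276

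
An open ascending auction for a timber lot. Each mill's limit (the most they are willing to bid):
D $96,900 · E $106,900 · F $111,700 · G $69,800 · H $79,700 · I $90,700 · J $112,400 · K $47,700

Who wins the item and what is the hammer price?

Limits in order: 112,400 (J) > 111,700 (F) > 106,900 (E) > 96,900 (D) > 90,700 (I) > 79,700 (H) > …
F is the last rival to drop out, at $111,700; J remains and wins at that price.

J wins at $111,700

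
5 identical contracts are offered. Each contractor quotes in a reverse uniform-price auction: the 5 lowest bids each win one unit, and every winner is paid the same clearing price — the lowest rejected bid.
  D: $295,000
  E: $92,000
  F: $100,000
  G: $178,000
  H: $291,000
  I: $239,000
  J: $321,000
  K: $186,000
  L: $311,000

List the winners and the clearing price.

Sorting: 92,000 (E), 100,000 (F), 178,000 (G), 186,000 (K), 239,000 (I), 291,000 (H), 295,000 (D), …
The 5 lowest are E, F, G, K, I.
First losing bid is H's $291,000, which sets the uniform price.

E, F, G, K, I; each is paid $291,000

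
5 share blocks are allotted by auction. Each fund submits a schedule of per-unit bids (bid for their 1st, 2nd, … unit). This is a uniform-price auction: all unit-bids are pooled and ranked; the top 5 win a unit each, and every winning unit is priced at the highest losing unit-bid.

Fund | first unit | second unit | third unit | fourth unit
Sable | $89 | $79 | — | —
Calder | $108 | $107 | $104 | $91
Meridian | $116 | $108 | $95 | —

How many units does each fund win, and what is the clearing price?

Merging the schedules and taking the best 5: 116 (Meridian-1), 108 (Calder-1), 108 (Meridian-2), 107 (Calder-2), 104 (Calder-3)
Highest rejected unit-bid = $95.
Allocation: Calder 3, Meridian 2.

Calder 3, Meridian 2; clearing price $95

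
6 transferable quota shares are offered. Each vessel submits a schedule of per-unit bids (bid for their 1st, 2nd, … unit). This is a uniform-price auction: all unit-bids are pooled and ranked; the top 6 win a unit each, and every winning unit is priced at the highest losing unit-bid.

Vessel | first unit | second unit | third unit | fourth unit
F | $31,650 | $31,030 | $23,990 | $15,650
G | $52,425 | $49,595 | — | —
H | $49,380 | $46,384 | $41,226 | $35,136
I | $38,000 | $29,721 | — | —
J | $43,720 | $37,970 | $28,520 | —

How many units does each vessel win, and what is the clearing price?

All unit-bids, highest first — top 6: 52,425 (G-1), 49,595 (G-2), 49,380 (H-1), 46,384 (H-2), 43,720 (J-1), 41,226 (H-3)
First bid not allocated: $38,000.
Allocation: G 2, H 3, J 1.

G 2, H 3, J 1; clearing price $38,000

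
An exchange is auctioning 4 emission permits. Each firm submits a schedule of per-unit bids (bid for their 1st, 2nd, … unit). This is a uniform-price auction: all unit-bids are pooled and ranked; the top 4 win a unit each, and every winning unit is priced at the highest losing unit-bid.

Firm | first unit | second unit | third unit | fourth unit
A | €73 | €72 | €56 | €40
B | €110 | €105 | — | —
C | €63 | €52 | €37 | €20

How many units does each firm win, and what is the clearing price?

Pooled unit-bids ranked (top 4): 110 (B-1), 105 (B-2), 73 (A-1), 72 (A-2)
First bid not allocated: €63.
Allocation: A 2, B 2.

A 2, B 2; clearing price €63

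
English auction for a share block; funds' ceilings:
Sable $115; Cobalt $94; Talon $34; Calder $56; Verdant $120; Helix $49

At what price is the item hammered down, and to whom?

Verdant wins at $115

Sorting limits: 120 (Verdant) > 115 (Sable) > 94 (Cobalt) > 56 (Calder) > 49 (Helix) > 34 (Talon)
Bidding ends when Sable exits at $115; Verdant takes it.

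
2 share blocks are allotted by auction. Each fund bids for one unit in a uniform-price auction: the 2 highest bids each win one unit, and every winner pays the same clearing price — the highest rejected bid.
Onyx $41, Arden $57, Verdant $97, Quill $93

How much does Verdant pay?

Sorting: 97 (Verdant), 93 (Quill), 57 (Arden), 41 (Onyx)
The 2 highest are Verdant, Quill.
Clearing price = highest rejected bid = $57.
Verdant wins → pays $57.

Verdant pays $57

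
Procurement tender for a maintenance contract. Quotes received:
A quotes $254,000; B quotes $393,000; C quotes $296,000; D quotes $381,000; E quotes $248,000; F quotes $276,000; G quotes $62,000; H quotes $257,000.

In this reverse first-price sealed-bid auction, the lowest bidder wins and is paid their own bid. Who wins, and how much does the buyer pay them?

Reverse first-price sealed-bid auction: the lowest bidder wins and is paid their own bid.
Bids in order: 62,000 (G) < 248,000 (E) < 254,000 (A) < 257,000 (H) < 276,000 (F) < 296,000 (C) < …
First-price: G is paid what they bid, $62,000.

G is paid $62,000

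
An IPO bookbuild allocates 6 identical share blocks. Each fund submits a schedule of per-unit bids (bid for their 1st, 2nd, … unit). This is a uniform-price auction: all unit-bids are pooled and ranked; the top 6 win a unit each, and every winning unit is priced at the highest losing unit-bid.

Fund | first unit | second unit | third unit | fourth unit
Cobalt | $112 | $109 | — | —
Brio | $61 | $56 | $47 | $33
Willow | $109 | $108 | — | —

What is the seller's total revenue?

All unit-bids, highest first — top 6: 112 (Cobalt-1), 109 (Cobalt-2), 109 (Willow-1), 108 (Willow-2), 61 (Brio-1), 56 (Brio-2)
Highest rejected unit-bid = $47.
Allocation: Brio 2, Cobalt 2, Willow 2. Every unit priced at $47.
Revenue = 6 × 47 = $282.

Total revenue: $282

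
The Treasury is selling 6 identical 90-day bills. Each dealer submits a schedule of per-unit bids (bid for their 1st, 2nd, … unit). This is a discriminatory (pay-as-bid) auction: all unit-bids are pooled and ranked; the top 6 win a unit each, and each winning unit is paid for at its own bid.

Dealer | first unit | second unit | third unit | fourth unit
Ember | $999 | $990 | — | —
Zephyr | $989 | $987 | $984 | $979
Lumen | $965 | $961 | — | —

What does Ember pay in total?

Ember pays $1,989

All unit-bids, highest first — top 6: 999 (Ember-1), 990 (Ember-2), 989 (Zephyr-1), 987 (Zephyr-2), 984 (Zephyr-3), 979 (Zephyr-4)
Next rejected bid: $965 (not a price — pay-as-bid).
Ember's winning unit-bids: 999 + 990 = $1,989.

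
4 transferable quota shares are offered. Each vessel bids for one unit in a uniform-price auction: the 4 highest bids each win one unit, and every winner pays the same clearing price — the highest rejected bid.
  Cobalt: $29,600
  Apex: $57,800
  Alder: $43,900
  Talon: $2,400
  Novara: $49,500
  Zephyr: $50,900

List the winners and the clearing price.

Sorting: 57,800 (Apex), 50,900 (Zephyr), 49,500 (Novara), 43,900 (Alder), 29,600 (Cobalt), 2,400 (Talon)
Winners (4 units): Apex, Zephyr, Novara, Alder.
First losing bid is Cobalt's $29,600, which sets the uniform price.

Apex, Zephyr, Novara, Alder; each pays $29,600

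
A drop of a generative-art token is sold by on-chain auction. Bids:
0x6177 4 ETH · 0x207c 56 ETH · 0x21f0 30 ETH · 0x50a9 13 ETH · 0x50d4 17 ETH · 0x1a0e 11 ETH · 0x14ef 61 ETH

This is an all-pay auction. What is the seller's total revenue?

Total revenue: 192 ETH

All-pay auction: the highest bidder wins the item, but every bidder pays their own bid.
Bids in order: 61 (0x14ef) > 56 (0x207c) > 30 (0x21f0) > 17 (0x50d4) > 13 (0x50a9) > 11 (0x1a0e) > …
Every bidder forfeits their bid regardless of winning.
Revenue = 4 + 56 + 30 + 13 + 17 + 11 + 61 = 192 ETH.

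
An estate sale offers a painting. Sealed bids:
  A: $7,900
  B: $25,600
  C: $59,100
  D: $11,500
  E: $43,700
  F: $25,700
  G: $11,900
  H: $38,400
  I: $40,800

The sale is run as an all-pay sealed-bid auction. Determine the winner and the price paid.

C pays $59,100

Bids in order: 59,100 (C) > 43,700 (E) > 40,800 (I) > 38,400 (H) > 25,700 (F) > 25,600 (B) > …
C wins with the top bid; all bids are sunk regardless.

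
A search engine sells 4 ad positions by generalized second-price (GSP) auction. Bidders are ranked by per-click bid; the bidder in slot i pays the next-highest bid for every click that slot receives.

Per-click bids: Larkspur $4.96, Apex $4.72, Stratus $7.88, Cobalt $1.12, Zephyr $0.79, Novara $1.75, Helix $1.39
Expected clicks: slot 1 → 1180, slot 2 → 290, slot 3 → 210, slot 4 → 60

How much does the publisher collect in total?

Sorting advertisers: $7.88 (Stratus) > $4.96 (Larkspur) > $4.72 (Apex) > $1.75 (Novara) > $1.39 (Helix) > …
Slot 1: Stratus pays $4.96 × 1180 = $5852.80
Slot 2: Larkspur pays $4.72 × 290 = $1368.80
Slot 3: Apex pays $1.75 × 210 = $367.50
Slot 4: Novara pays $1.39 × 60 = $83.40
Total = $7672.50

Total revenue: $7672.50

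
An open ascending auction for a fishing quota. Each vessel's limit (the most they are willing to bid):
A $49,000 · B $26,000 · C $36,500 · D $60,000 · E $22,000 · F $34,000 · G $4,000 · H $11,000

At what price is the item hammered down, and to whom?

D wins at $49,000

Limits ranked: 60,000 (D) > 49,000 (A) > 36,500 (C) > 34,000 (F) > 26,000 (B) > 22,000 (E) > …
Bidding ends when A exits at $49,000; D takes it.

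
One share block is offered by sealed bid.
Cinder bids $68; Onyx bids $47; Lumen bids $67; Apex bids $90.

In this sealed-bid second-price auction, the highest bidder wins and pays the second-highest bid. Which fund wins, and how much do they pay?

Bids ranked: 90 (Apex) > 68 (Cinder) > 67 (Lumen) > 47 (Onyx)
Apex wins with the highest bid; price is set by the runner-up at $68.

Apex pays $68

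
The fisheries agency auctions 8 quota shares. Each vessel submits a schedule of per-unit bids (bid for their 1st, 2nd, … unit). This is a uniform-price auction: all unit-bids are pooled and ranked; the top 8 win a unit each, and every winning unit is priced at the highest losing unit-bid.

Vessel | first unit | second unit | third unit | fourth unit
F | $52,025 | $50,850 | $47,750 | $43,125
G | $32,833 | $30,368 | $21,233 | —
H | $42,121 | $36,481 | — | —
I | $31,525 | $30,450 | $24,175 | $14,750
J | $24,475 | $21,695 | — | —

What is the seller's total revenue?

Pooled unit-bids ranked (top 8): 52,025 (F-1), 50,850 (F-2), 47,750 (F-3), 43,125 (F-4), 42,121 (H-1), 36,481 (H-2), 32,833 (G-1), 31,525 (I-1)
First bid not allocated: $30,450.
Allocation: F 4, G 1, H 2, I 1. Every unit priced at $30,450.
Revenue = 8 × 30,450 = $243,600.

Total revenue: $243,600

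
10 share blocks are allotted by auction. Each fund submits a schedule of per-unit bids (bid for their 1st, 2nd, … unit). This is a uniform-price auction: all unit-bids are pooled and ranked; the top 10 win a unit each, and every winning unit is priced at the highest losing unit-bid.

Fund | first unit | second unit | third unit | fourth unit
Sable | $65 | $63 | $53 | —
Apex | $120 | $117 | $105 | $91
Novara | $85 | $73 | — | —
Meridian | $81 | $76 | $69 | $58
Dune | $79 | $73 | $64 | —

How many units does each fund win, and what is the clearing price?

Merging the schedules and taking the best 10: 120 (Apex-1), 117 (Apex-2), 105 (Apex-3), 91 (Apex-4), 85 (Novara-1), 81 (Meridian-1), 79 (Dune-1), 76 (Meridian-2), 73 (Novara-2), 73 (Dune-2)
The (k+1)-th unit-bid is $69.
Allocation: Apex 4, Dune 2, Meridian 2, Novara 2.

Apex 4, Dune 2, Meridian 2, Novara 2; clearing price $69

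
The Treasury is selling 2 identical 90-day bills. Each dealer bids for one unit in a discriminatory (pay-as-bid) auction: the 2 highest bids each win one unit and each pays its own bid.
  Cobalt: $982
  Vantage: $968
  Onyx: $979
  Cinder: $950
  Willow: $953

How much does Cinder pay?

Cinder pays $0

Bids ranked high→low: 982 (Cobalt), 979 (Onyx), 968 (Vantage), 953 (Willow), …
The 2 highest are Cobalt, Onyx.
Cinder does not win → $0.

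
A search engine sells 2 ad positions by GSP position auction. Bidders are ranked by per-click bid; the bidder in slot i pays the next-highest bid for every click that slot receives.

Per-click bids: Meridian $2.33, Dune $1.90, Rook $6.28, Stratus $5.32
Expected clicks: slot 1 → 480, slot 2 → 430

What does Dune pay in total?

Dune pays $0.00

Per-click bids in order: $6.28 (Rook) > $5.32 (Stratus) > $2.33 (Meridian) > …
Dune ranks below slot 2 → no slot, pays nothing.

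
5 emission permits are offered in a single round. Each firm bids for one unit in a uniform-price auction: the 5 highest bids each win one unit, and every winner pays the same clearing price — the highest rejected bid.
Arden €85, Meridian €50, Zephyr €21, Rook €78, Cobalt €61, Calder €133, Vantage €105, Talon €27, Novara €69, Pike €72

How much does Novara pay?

Bids ranked high→low: 133 (Calder), 105 (Vantage), 85 (Arden), 78 (Rook), 72 (Pike), 69 (Novara), 61 (Cobalt), …
Top 5: Calder, Vantage, Arden, Rook, Pike.
Highest unsuccessful bid: €69 → clearing price.
Novara does not win → pays €0.

Novara pays €0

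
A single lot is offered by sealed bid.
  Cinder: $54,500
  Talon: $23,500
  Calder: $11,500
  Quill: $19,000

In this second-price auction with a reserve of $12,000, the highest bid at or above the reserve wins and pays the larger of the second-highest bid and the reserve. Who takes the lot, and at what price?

Second-price auction with a reserve of $12,000: the highest bid at or above the reserve wins and pays the larger of the second-highest bid and the reserve.
Sorting bids: 54,500 (Cinder) > 23,500 (Talon) > 19,000 (Quill) > 11,500 (Calder)
Highest eligible bid: Cinder at $54,500.
max(second-highest $23,500, reserve $12,000) = $23,500; the reserve does not bind.

Cinder pays $23,500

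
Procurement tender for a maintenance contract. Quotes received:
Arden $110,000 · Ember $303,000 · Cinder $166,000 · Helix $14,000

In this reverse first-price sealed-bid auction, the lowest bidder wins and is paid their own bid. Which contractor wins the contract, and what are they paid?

Helix is paid $14,000

Reverse first-price sealed-bid auction: the lowest bidder wins and is paid their own bid.
Bids in order: 14,000 (Helix) < 110,000 (Arden) < 166,000 (Cinder) < 303,000 (Ember)
Helix is lowest → is paid own bid, $14,000.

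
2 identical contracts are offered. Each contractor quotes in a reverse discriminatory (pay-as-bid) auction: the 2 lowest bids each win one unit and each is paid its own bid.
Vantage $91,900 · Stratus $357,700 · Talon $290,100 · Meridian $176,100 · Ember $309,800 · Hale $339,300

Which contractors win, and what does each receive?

Sorting: 91,900 (Vantage), 176,100 (Meridian), 290,100 (Talon), 309,800 (Ember), …
Winners (2 units): Vantage, Meridian.
Each winner is paid its own bid: Vantage $91,900, Meridian $176,100.

Vantage $91,900, Meridian $176,100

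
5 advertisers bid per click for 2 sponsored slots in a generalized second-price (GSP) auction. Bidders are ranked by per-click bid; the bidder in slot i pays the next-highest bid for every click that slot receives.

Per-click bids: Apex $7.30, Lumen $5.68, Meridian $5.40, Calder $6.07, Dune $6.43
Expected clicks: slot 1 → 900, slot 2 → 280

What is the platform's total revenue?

Total revenue: $7486.60

Per-click bids in order: $7.30 (Apex) > $6.43 (Dune) > $6.07 (Calder) > …
Slot 1: Apex pays $6.43 × 900 = $5787.00
Slot 2: Dune pays $6.07 × 280 = $1699.60
Total = $7486.60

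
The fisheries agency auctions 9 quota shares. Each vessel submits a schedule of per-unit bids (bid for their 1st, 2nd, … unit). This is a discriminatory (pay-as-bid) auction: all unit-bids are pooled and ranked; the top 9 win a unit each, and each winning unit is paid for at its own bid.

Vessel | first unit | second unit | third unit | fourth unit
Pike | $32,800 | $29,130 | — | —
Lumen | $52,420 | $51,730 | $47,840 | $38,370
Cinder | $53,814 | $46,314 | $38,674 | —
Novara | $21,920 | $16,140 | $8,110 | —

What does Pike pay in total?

Pike pays $61,930

All unit-bids, highest first — top 9: 53,814 (Cinder-1), 52,420 (Lumen-1), 51,730 (Lumen-2), 47,840 (Lumen-3), 46,314 (Cinder-2), 38,674 (Cinder-3), 38,370 (Lumen-4), 32,800 (Pike-1), 29,130 (Pike-2)
Next rejected bid: $21,920 (not a price — pay-as-bid).
Pike's winning unit-bids: 32,800 + 29,130 = $61,930.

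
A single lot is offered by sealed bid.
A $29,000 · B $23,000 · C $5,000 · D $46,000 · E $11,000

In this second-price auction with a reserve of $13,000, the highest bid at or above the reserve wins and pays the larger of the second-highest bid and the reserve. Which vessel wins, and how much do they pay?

Second-price auction with a reserve of $13,000: the highest bid at or above the reserve wins and pays the larger of the second-highest bid and the reserve.
Sorting bids: 46,000 (D) > 29,000 (A) > 23,000 (B) > 11,000 (E) > 5,000 (C)
D has the top bid at or above the reserve ($46,000).
Second-highest bid $29,000 exceeds the reserve $13,000 → payment $29,000.

D pays $29,000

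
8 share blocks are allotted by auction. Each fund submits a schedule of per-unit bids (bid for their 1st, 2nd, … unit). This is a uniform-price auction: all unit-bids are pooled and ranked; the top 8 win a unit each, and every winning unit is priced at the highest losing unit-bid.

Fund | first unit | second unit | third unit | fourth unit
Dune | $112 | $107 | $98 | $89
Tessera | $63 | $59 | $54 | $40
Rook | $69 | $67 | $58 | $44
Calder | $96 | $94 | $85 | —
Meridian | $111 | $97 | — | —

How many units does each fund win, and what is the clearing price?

Calder 2, Dune 4, Meridian 2; clearing price $85

Pooled unit-bids ranked (top 8): 112 (Dune-1), 111 (Meridian-1), 107 (Dune-2), 98 (Dune-3), 97 (Meridian-2), 96 (Calder-1), 94 (Calder-2), 89 (Dune-4)
The (k+1)-th unit-bid is $85.
Allocation: Calder 2, Dune 4, Meridian 2.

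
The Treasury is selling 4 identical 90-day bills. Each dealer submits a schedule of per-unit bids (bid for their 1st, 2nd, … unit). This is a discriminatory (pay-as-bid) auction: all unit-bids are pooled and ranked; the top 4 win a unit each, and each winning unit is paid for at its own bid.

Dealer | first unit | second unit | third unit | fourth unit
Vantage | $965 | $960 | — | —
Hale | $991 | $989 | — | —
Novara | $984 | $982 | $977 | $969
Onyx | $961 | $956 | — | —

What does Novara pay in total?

All unit-bids, highest first — top 4: 991 (Hale-1), 989 (Hale-2), 984 (Novara-1), 982 (Novara-2)
Next rejected bid: $977 (not a price — pay-as-bid).
Novara's winning unit-bids: 984 + 982 = $1,966.

Novara pays $1,966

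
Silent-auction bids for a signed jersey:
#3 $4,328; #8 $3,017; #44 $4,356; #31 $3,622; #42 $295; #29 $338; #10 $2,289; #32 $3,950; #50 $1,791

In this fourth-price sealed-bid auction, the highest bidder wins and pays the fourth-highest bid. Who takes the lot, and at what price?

#44 pays $3,622

Rule: the highest bidder wins and pays the fourth-highest bid.
Bids ranked: 4,356 (#44) > 4,328 (#3) > 3,950 (#32) > 3,622 (#31) > 3,017 (#8) > 2,289 (#10) > …
#44 wins; payment is bid #4 in the ranking = $3,622.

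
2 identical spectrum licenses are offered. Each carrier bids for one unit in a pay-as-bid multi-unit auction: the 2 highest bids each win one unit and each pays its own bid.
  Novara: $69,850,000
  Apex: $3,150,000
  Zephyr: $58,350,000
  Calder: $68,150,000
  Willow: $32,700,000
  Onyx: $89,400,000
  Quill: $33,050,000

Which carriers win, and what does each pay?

Onyx $89,400,000, Novara $69,850,000

Ordering the bids: 89,400,000 (Onyx), 69,850,000 (Novara), 68,150,000 (Calder), 58,350,000 (Zephyr), …
Top 2: Onyx, Novara.
Each winner pays its own bid: Onyx $89,400,000, Novara $69,850,000.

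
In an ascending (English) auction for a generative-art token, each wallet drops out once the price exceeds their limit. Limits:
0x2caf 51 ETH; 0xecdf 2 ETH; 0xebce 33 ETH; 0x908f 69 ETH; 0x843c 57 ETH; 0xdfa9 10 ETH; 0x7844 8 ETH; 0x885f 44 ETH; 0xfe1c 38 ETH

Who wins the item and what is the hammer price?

Ascending (English) auction: the price rises until one bidder remains; the winner pays the price at which the last rival dropped out.
Limits ranked: 69 (0x908f) > 57 (0x843c) > 51 (0x2caf) > 44 (0x885f) > 38 (0xfe1c) > 33 (0xebce) > …
0x843c is the last rival to drop out, at 57 ETH; 0x908f remains and wins at that price.

0x908f wins at 57 ETH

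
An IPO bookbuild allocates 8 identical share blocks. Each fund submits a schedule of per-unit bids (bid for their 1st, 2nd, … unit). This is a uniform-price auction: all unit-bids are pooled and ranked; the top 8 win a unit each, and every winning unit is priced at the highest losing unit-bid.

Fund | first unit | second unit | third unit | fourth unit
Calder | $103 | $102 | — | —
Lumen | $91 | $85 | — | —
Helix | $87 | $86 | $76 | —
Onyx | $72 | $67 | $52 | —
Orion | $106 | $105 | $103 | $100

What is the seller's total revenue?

Total revenue: $688

All unit-bids, highest first — top 8: 106 (Orion-1), 105 (Orion-2), 103 (Calder-1), 103 (Orion-3), 102 (Calder-2), 100 (Orion-4), 91 (Lumen-1), 87 (Helix-1)
The (k+1)-th unit-bid is $86.
Allocation: Calder 2, Helix 1, Lumen 1, Orion 4. Every unit priced at $86.
Revenue = 8 × 86 = $688.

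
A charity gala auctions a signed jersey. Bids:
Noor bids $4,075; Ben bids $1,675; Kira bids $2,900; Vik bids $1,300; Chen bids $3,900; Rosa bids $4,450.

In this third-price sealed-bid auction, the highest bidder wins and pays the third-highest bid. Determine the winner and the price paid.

Rosa pays $3,900

Bids in order: 4,450 (Rosa) > 4,075 (Noor) > 3,900 (Chen) > 2,900 (Kira) > 1,675 (Ben) > 1,300 (Vik)
Rosa is highest; pays the third-highest bid, $3,900.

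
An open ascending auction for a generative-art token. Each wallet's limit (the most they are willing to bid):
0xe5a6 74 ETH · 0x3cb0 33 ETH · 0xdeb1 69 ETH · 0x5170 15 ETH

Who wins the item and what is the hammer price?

Sorting limits: 74 (0xe5a6) > 69 (0xdeb1) > 33 (0x3cb0) > 15 (0x5170)
Once the price passes 69 ETH, only 0xe5a6 is left; the hammer falls at 0xdeb1's limit of 69 ETH.

0xe5a6 wins at 69 ETH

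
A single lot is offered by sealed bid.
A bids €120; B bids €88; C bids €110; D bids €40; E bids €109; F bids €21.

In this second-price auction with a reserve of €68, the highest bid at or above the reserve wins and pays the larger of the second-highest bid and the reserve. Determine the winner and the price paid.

Sorting bids: 120 (A) > 110 (C) > 109 (E) > 88 (B) > 40 (D) > 21 (F)
A has the top bid at or above the reserve (€120).
max(second-highest €110, reserve €68) = €110; the reserve does not bind.

A pays €110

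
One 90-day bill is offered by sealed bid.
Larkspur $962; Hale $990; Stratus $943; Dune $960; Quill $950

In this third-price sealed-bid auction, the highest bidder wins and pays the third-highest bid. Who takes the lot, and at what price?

Hale pays $960

Third-price sealed-bid auction: the highest bidder wins and pays the third-highest bid.
Sorting bids: 990 (Hale) > 962 (Larkspur) > 960 (Dune) > 950 (Quill) > 943 (Stratus)
Hale is highest; pays the third-highest bid, $960.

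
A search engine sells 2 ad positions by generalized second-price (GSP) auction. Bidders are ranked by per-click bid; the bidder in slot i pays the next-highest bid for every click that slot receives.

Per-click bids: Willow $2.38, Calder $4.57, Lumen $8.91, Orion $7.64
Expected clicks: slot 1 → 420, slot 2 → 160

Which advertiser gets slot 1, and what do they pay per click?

Lumen; $7.64 per click

Ranked by bid: $8.91 (Lumen) > $7.64 (Orion) > $4.57 (Calder) > …
Slot 1 goes to the first-ranked bidder, Lumen, who pays the next bid down: $7.64/click.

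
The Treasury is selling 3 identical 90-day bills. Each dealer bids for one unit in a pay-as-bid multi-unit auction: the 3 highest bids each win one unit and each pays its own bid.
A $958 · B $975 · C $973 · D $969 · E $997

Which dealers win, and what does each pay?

E $997, B $975, C $973

Ordering the bids: 997 (E), 975 (B), 973 (C), 969 (D), 958 (A)
Winners (3 units): E, B, C.
Each winner pays its own bid: E $997, B $975, C $973.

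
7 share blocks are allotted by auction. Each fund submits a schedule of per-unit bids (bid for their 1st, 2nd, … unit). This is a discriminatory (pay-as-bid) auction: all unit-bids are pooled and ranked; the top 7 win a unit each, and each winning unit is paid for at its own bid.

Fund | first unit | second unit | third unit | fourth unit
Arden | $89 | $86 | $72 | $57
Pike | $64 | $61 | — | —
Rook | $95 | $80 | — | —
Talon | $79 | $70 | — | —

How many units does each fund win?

Arden 3, Rook 2, Talon 2

Merging the schedules and taking the best 7: 95 (Rook-1), 89 (Arden-1), 86 (Arden-2), 80 (Rook-2), 79 (Talon-1), 72 (Arden-3), 70 (Talon-2)
Next rejected bid: $64 (not a price — pay-as-bid).
Allocation: Arden 3, Rook 2, Talon 2.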